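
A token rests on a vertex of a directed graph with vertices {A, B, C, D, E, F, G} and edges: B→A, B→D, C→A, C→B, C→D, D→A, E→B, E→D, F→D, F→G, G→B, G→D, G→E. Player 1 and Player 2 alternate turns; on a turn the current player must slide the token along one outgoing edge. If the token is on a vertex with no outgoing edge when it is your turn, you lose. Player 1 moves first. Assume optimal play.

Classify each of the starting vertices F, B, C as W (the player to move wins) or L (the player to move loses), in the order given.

F: L, B: W, C: W

Label each position W (a win for the player to move) or L (a loss). A position with no legal move is L; any other position is W exactly when some move reaches an L, and L when every move reaches a W.
Every edge goes from a vertex to one that appears earlier in the order A, D, B, C, E, G, F, so processing vertices in that order labels each vertex after all of its successors.
A: no outgoing edge → L
D: can move to A, which is L ⇒ W
B: can move to A, which is L ⇒ W
C: can move to A, which is L ⇒ W
E: moves to B(W), D(W); every one is W ⇒ L
G: can move to E, which is L ⇒ W
F: moves to G(W), D(W); every one is W ⇒ L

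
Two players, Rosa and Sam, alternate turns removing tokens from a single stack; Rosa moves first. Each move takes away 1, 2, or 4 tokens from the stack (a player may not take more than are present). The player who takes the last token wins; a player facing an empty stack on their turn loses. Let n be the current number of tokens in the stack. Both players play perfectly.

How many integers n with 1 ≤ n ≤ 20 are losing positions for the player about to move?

Classify positions by backward induction: terminal positions (no move available) are L. From any other position, the mover wins iff some move reaches an L.
n=0: no move → L
n=1: reaches L-position 0 → W
n=2: reaches L-position 0 → W
n=3: only reaches 2(W), 1(W), all W → L
n=4: reaches L-position 3 → W
n=5: reaches L-position 3 → W
n=6: only reaches 5(W), 4(W), 2(W), all W → L
n=7: reaches L-position 6 → W
n=8: reaches L-position 6 → W
n=9: only reaches 8(W), 7(W), 5(W), all W → L
n=10: reaches L-position 9 → W
n=11: reaches L-position 9 → W
n=12: only reaches 11(W), 10(W), 8(W), all W → L
n=13: reaches L-position 12 → W
n=14: reaches L-position 12 → W
n=15: only reaches 14(W), 13(W), 11(W), all W → L
n=16: reaches L-position 15 → W
n=17: reaches L-position 15 → W
n=18: only reaches 17(W), 16(W), 14(W), all W → L
n=19: reaches L-position 18 → W
n=20: reaches L-position 18 → W
L entries with 1 ≤ n ≤ 20 (n=0 is outside the asked range and is not counted): n = 3, 6, 9, 12, 15, 18; that makes 6.

6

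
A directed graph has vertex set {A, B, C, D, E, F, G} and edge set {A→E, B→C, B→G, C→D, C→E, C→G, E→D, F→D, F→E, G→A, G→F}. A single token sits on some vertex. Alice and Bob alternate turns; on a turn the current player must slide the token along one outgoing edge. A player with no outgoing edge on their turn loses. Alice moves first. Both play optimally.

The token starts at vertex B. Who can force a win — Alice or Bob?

Bob wins.

Use the standard recursion: the mover loses at a terminal position; elsewhere, the mover wins exactly when some move hands the opponent an L position.
Every edge goes from a vertex to one that appears earlier in the order D, E, A, F, G, C, B, so processing vertices in that order labels each vertex after all of its successors.
D: no outgoing edge → L
E: can move to D, which is L ⇒ W
A: the only move is to E(W), a W ⇒ L
F: can move to D, which is L ⇒ W
G: can move to A, which is L ⇒ W
C: can move to D, which is L ⇒ W
B: moves to C(W), G(W); every one is W ⇒ L
Every move from B reaches a W position, so the mover loses.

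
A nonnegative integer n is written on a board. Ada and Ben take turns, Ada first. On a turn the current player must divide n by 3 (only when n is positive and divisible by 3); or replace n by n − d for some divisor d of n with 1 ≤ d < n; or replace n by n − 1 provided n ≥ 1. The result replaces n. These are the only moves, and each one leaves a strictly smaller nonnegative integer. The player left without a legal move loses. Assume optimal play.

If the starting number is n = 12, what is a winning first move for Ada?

Work bottom-up. With no move the player to move loses. Otherwise the position is W if at least one move leads to an L position for the opponent, and L if every move leads to a W.
n=0: no move → L
n=1: W (go to 0, an L position)
n=2: L (sole option 1(W) is W)
n=3: W (go to 2, an L position)
n=4: W (go to 2, an L position)
n=5: L (sole option 4(W) is W)
n=6: W (go to 2, an L position)
n=7: L (sole option 6(W) is W)
n=8: W (go to 7, an L position)
n=9: L (options 3(W), 6(W), 8(W) are all W)
n=10: W (go to 5, an L position)
n=11: L (sole option 10(W) is W)
n=12: W (go to 9, an L position)
From 12, the L positions reachable in one move are: 9, 11. Any move reaching one of these is winning.

Move to 9.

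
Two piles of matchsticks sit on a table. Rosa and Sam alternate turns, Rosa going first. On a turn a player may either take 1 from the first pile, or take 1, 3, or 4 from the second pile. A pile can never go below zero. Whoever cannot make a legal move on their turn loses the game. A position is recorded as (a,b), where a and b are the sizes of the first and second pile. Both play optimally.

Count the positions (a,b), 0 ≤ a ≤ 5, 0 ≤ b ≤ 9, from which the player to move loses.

Positions with no move are L. A position that does have a move is losing for the player to move precisely when every available move leads to a winning position for the opponent. Fill in the labels:
Every move lowers a or b (never raises either), so fill the grid row by row in increasing a, and left to right within a row: each cell's successors are then already labelled.
      b=0  b=1  b=2  b=3  b=4  b=5  b=6  b=7  b=8  b=9
a=0:    L    W    L    W    W    W    W    L    W    L
a=1:    W    L    W    L    W    W    W    W    L    W
a=2:    L    W    L    W    W    W    W    L    W    L
a=3:    W    L    W    L    W    W    W    W    L    W
a=4:    L    W    L    W    W    W    W    L    W    L
a=5:    W    L    W    L    W    W    W    W    L    W
Cells with no legal move (terminal, hence L): (0,0).
The remaining L cells, each justified by listing all of its moves:
(0,2): →(0,1)(W) only, which is W, so L
(0,7): →(0,6)(W), (0,4)(W), (0,3)(W) — all W, so L
(0,9): →(0,8)(W), (0,6)(W), (0,5)(W) — all W, so L
(1,1): →(0,1)(W), (1,0)(W) — all W, so L
(1,3): →(0,3)(W), (1,2)(W), (1,0)(W) — all W, so L
(1,8): →(0,8)(W), (1,7)(W), (1,5)(W), (1,4)(W) — all W, so L
(2,0): →(1,0)(W) only, which is W, so L
(2,2): →(1,2)(W), (2,1)(W) — all W, so L
(2,7): →(1,7)(W), (2,6)(W), (2,4)(W), (2,3)(W) — all W, so L
(2,9): →(1,9)(W), (2,8)(W), (2,6)(W), (2,5)(W) — all W, so L
(3,1): →(2,1)(W), (3,0)(W) — all W, so L
(3,3): →(2,3)(W), (3,2)(W), (3,0)(W) — all W, so L
(3,8): →(2,8)(W), (3,7)(W), (3,5)(W), (3,4)(W) — all W, so L
(4,0): →(3,0)(W) only, which is W, so L
(4,2): →(3,2)(W), (4,1)(W) — all W, so L
(4,7): →(3,7)(W), (4,6)(W), (4,4)(W), (4,3)(W) — all W, so L
(4,9): →(3,9)(W), (4,8)(W), (4,6)(W), (4,5)(W) — all W, so L
(5,1): →(4,1)(W), (5,0)(W) — all W, so L
(5,3): →(4,3)(W), (5,2)(W), (5,0)(W) — all W, so L
(5,8): →(4,8)(W), (5,7)(W), (5,5)(W), (5,4)(W) — all W, so L
Every other cell has at least one move into one of the L cells above, so it is W.
L cells per row: a=0: 4, a=1: 3, a=2: 4, a=3: 3, a=4: 4, a=5: 3; total 21.

21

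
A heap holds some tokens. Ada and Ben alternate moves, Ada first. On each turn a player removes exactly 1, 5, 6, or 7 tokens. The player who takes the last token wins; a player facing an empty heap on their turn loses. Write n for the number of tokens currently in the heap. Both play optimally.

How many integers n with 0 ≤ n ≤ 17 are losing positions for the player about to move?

Compute win/loss labels from the base case upward. A position with no move is L. Any other position is W if it can reach an L in one move, else L.
n=0: no move → L
n=1: reaches L-position 0 → W
n=2: only reaches 1(W), which is W → L
n=3: reaches L-position 2 → W
n=4: only reaches 3(W), which is W → L
n=5: reaches L-position 4 → W
n=6: reaches L-position 0 → W
n=7: reaches L-position 2 → W
n=8: reaches L-position 2 → W
n=9: reaches L-position 4 → W
n=10: reaches L-position 4 → W
n=11: reaches L-position 4 → W
n=12: only reaches 11(W), 7(W), 6(W), 5(W), all W → L
n=13: reaches L-position 12 → W
n=14: only reaches 13(W), 9(W), 8(W), 7(W), all W → L
n=15: reaches L-position 14 → W
n=16: only reaches 15(W), 11(W), 10(W), 9(W), all W → L
n=17: reaches L-position 16 → W
L entries with 0 ≤ n ≤ 17: n = 0, 2, 4, 12, 14, 16; that makes 6.

6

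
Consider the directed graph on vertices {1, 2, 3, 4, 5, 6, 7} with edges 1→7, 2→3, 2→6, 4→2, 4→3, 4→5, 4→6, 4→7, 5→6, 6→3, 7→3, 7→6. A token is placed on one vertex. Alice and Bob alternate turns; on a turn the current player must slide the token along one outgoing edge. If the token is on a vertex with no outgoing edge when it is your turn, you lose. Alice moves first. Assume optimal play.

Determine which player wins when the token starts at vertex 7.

Work bottom-up. With no move the player to move loses. Otherwise the position is W if at least one move leads to an L position for the opponent, and L if every move leads to a W.
Every edge goes from a vertex to one that appears earlier in the order 3, 6, 2, 7, 1, 5, 4, so processing vertices in that order labels each vertex after all of its successors.
3: no outgoing edge → L
6: reaches L-position 3 → W
2: reaches L-position 3 → W
7: reaches L-position 3 → W
1: only reaches 7(W), which is W → L
5: only reaches 6(W), which is W → L
4: reaches L-position 5 → W
The starting position 7 is W: Alice should move to 3, handing over an L position.

Alice wins.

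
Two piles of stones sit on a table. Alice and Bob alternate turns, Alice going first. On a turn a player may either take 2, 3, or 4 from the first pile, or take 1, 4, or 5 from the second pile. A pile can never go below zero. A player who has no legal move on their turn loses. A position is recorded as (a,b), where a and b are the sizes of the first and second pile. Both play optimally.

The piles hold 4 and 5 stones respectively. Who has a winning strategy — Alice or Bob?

Compute win/loss labels from the base case upward. A position with no move is L. Any other position is W if it can reach an L in one move, else L.
No move ever increases a pile, so every position that can arise here has a ≤ 4 and b ≤ 5; it is enough to label the cells with 0 ≤ a ≤ 4 and 0 ≤ b ≤ 5.
Every move lowers a or b (never raises either), so fill the grid row by row in increasing a, and left to right within a row: each cell's successors are then already labelled.
      b=0  b=1  b=2  b=3  b=4  b=5
a=0:    L    W    L    W    W    W
a=1:    L    W    L    W    W    W
a=2:    W    L    W    L    W    W
a=3:    W    L    W    L    W    W
a=4:    W    W    W    W    L    W
Cells with no legal move (terminal, hence L): (0,0), (1,0).
The remaining L cells, each justified by listing all of its moves:
(0,2): L (sole option (0,1)(W) is W)
(1,2): L (sole option (1,1)(W) is W)
(2,1): L (options (0,1)(W), (2,0)(W) are all W)
(2,3): L (options (0,3)(W), (2,2)(W) are all W)
(3,1): L (options (1,1)(W), (0,1)(W), (3,0)(W) are all W)
(3,3): L (options (1,3)(W), (0,3)(W), (3,2)(W) are all W)
(4,4): L (options (2,4)(W), (1,4)(W), (0,4)(W), (4,3)(W), (4,0)(W) are all W)
Every other cell has at least one move into one of the L cells above, so it is W.
The starting position (4,5) is W: Alice should move to (4,4), handing over an L position.

Alice wins.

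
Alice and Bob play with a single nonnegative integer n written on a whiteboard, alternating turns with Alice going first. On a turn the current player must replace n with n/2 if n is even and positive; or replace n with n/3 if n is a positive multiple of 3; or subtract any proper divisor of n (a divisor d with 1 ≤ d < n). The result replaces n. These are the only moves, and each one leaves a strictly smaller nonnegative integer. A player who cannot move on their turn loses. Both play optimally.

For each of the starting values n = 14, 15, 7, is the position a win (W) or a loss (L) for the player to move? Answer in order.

Compute win/loss labels from the base case upward. A position with no move is L. Any other position is W if it can reach an L in one move, else L.
n=0: no move → L
n=1: no move → L
n=2: reaches L-position 1 → W
n=3: reaches L-position 1 → W
n=4: only reaches 2(W), 3(W), all W → L
n=5: reaches L-position 4 → W
n=6: reaches L-position 4 → W
n=7: only reaches 6(W), which is W → L
n=8: reaches L-position 4 → W
n=9: only reaches 3(W), 6(W), 8(W), all W → L
n=10: reaches L-position 9 → W
n=11: only reaches 10(W), which is W → L
n=12: reaches L-position 4 → W
n=13: only reaches 12(W), which is W → L
n=14: reaches L-position 7 → W
n=15: only reaches 5(W), 10(W), 12(W), 14(W), all W → L

14: W, 15: L, 7: L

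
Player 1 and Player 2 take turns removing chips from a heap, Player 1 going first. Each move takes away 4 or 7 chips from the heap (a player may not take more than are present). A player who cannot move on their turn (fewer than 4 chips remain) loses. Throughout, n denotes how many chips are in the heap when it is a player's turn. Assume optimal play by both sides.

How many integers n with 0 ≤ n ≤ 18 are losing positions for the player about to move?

8

Use the standard recursion: the mover loses at a terminal position; elsewhere, the mover wins exactly when some move hands the opponent an L position.
n=0: no move → L
n=1: no move → L
n=2: no move → L
n=3: no move → L
n=4: →0(L), so W
n=5: →1(L), so W
n=6: →2(L), so W
n=7: →3(L), so W
n=8: →1(L), so W
n=9: →2(L), so W
n=10: →3(L), so W
n=11: →7(W), 4(W) — all W, so L
n=12: →8(W), 5(W) — all W, so L
n=13: →9(W), 6(W) — all W, so L
n=14: →10(W), 7(W) — all W, so L
n=15: →11(L), so W
n=16: →12(L), so W
n=17: →13(L), so W
n=18: →14(L), so W
L entries with 0 ≤ n ≤ 18: n = 0, 1, 2, 3, 11, 12, 13, 14; that makes 8.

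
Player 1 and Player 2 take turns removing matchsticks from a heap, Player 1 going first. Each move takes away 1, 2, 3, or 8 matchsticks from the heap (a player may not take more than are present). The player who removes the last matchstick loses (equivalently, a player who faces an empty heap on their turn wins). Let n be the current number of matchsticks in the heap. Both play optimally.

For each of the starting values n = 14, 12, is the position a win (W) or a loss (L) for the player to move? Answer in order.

Work bottom-up. With no move the player to move wins. Otherwise the position is W if at least one move leads to an L position for the opponent, and L if every move leads to a W.
n=0: no move; the opponent has just taken the last matchstick and therefore loses → W
n=1: →0(W) only, which is W, so L
n=2: →1(L), so W
n=3: →1(L), so W
n=4: →1(L), so W
n=5: →4(W), 3(W), 2(W) — all W, so L
n=6: →5(L), so W
n=7: →5(L), so W
n=8: →5(L), so W
n=9: →1(L), so W
n=10: →9(W), 8(W), 7(W), 2(W) — all W, so L
n=11: →10(L), so W
n=12: →10(L), so W
n=13: →10(L), so W
n=14: →13(W), 12(W), 11(W), 6(W) — all W, so L

14: L, 12: W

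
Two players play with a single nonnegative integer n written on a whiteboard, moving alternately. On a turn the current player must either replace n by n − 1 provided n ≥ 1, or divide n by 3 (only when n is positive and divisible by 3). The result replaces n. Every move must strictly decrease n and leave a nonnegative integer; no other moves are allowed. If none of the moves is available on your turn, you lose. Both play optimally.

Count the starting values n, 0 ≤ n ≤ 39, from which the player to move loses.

Compute win/loss labels from the base case upward. A position with no move is L. Any other position is W if it can reach an L in one move, else L.
n=0: no move → L
n=1: can move to 0, which is L ⇒ W
n=2: the only move is to 1(W), a W ⇒ L
n=3: can move to 2, which is L ⇒ W
n=4: the only move is to 3(W), a W ⇒ L
n=5: can move to 4, which is L ⇒ W
n=6: can move to 2, which is L ⇒ W
n=7: the only move is to 6(W), a W ⇒ L
n=8: can move to 7, which is L ⇒ W
n=9: moves to 3(W), 8(W); every one is W ⇒ L
n=10: can move to 9, which is L ⇒ W
n=11: the only move is to 10(W), a W ⇒ L
n=12: can move to 4, which is L ⇒ W
n=13: the only move is to 12(W), a W ⇒ L
n=14: can move to 13, which is L ⇒ W
n=15: moves to 5(W), 14(W); every one is W ⇒ L
n=16: can move to 15, which is L ⇒ W
n=17: the only move is to 16(W), a W ⇒ L
n=18: can move to 17, which is L ⇒ W
n=19: the only move is to 18(W), a W ⇒ L
n=20: can move to 19, which is L ⇒ W
n=21: can move to 7, which is L ⇒ W
n=22: the only move is to 21(W), a W ⇒ L
n=23: can move to 22, which is L ⇒ W
n=24: moves to 8(W), 23(W); every one is W ⇒ L
n=25: can move to 24, which is L ⇒ W
n=26: the only move is to 25(W), a W ⇒ L
n=27: can move to 9, which is L ⇒ W
n=28: the only move is to 27(W), a W ⇒ L
n=29: can move to 28, which is L ⇒ W
n=30: moves to 10(W), 29(W); every one is W ⇒ L
n=31: can move to 30, which is L ⇒ W
n=32: the only move is to 31(W), a W ⇒ L
n=33: can move to 11, which is L ⇒ W
n=34: the only move is to 33(W), a W ⇒ L
n=35: can move to 34, which is L ⇒ W
n=36: moves to 12(W), 35(W); every one is W ⇒ L
n=37: can move to 36, which is L ⇒ W
n=38: the only move is to 37(W), a W ⇒ L
n=39: can move to 13, which is L ⇒ W
L entries with 0 ≤ n ≤ 39: n = 0, 2, 4, 7, 9, 11, 13, 15, 17, 19, 22, 24, 26, 28, 30, 32, 34, 36, 38; that makes 19.

19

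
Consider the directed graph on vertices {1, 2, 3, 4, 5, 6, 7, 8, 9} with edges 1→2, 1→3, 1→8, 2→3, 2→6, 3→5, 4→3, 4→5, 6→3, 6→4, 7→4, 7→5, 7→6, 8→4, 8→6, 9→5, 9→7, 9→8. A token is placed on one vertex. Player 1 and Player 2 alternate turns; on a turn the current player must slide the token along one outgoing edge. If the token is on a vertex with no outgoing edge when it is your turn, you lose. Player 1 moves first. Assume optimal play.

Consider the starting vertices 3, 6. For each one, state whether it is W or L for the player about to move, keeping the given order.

Compute win/loss labels from the base case upward. A position with no move is L. Any other position is W if it can reach an L in one move, else L.
Every edge goes from a vertex to one that appears earlier in the order 5, 3, 4, 6, 7, 2, 8, 1, 9, so processing vertices in that order labels each vertex after all of its successors.
5: no outgoing edge → L
3: W (go to 5, an L position)
4: W (go to 5, an L position)
6: L (options 4(W), 3(W) are all W)
7: W (go to 6, an L position)
2: W (go to 6, an L position)
8: W (go to 6, an L position)
1: L (options 8(W), 2(W), 3(W) are all W)
9: W (go to 5, an L position)

3: W, 6: L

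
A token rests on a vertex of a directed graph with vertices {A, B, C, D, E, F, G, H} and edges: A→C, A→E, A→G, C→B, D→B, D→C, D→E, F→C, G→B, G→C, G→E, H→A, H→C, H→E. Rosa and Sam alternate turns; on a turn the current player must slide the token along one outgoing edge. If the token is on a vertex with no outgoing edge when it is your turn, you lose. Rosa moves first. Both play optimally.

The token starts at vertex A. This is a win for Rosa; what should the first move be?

Label each position W (a win for the player to move) or L (a loss). A position with no legal move is L; any other position is W exactly when some move reaches an L, and L when every move reaches a W.
Every edge goes from a vertex to one that appears earlier in the order E, B, C, G, A, H, F, D, so processing vertices in that order labels each vertex after all of its successors.
E: no outgoing edge → L
B: no outgoing edge → L
C: reaches L-position B → W
G: reaches L-position B → W
A: reaches L-position E → W
H: reaches L-position E → W
F: only reaches C(W), which is W → L
D: reaches L-position B → W
From A, the L positions reachable in one move are: E.

Move to E.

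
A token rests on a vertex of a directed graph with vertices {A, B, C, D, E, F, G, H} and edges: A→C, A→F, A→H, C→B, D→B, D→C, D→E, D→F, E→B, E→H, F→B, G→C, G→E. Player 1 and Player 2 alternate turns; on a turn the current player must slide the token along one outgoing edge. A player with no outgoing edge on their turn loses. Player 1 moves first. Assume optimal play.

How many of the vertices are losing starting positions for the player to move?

Build the W/L table. Terminal = L. A non-terminal position is W if it has a move to some L; otherwise it is L.
Every edge goes from a vertex to one that appears earlier in the order B, H, E, C, F, A, G, D, so processing vertices in that order labels each vertex after all of its successors.
B: no outgoing edge → L
H: no outgoing edge → L
E: reaches L-position H → W
C: reaches L-position B → W
F: reaches L-position B → W
A: reaches L-position H → W
G: only reaches C(W), E(W), all W → L
D: reaches L-position B → W
The L vertices are B, G, H; that is 3 in all.

3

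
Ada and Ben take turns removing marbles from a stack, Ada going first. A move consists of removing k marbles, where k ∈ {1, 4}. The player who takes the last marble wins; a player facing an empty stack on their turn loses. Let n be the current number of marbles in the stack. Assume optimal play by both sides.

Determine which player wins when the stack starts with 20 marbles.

Positions with no move are L. A position that does have a move is losing for the player to move precisely when every available move leads to a winning position for the opponent. Fill in the labels:
n=0: no move → L
n=1: reaches L-position 0 → W
n=2: only reaches 1(W), which is W → L
n=3: reaches L-position 2 → W
n=4: reaches L-position 0 → W
n=5: only reaches 4(W), 1(W), all W → L
n=6: reaches L-position 5 → W
n=7: only reaches 6(W), 3(W), all W → L
n=8: reaches L-position 7 → W
n=9: reaches L-position 5 → W
n=10: only reaches 9(W), 6(W), all W → L
n=11: reaches L-position 10 → W
n=12: only reaches 11(W), 8(W), all W → L
n=13: reaches L-position 12 → W
n=14: reaches L-position 10 → W
n=15: only reaches 14(W), 11(W), all W → L
n=16: reaches L-position 15 → W
n=17: only reaches 16(W), 13(W), all W → L
n=18: reaches L-position 17 → W
n=19: reaches L-position 15 → W
n=20: only reaches 19(W), 16(W), all W → L
The starting position 20 is L: whatever Ada does, the opponent receives a W position.

Ben wins.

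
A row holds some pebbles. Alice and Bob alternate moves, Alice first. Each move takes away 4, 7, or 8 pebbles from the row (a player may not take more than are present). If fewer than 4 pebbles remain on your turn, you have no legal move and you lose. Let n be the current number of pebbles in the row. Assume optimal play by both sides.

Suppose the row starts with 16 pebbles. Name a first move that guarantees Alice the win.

Work bottom-up. With no move the player to move loses. Otherwise the position is W if at least one move leads to an L position for the opponent, and L if every move leads to a W.
n=0: no move → L
n=1: no move → L
n=2: no move → L
n=3: no move → L
n=4: →0(L), so W
n=5: →1(L), so W
n=6: →2(L), so W
n=7: →3(L), so W
n=8: →1(L), so W
n=9: →2(L), so W
n=10: →3(L), so W
n=11: →3(L), so W
n=12: →8(W), 5(W), 4(W) — all W, so L
n=13: →9(W), 6(W), 5(W) — all W, so L
n=14: →10(W), 7(W), 6(W) — all W, so L
n=15: →11(W), 8(W), 7(W) — all W, so L
n=16: →12(L), so W
From 16, the L positions reachable in one move are: 12.

Remove 4, leaving 12.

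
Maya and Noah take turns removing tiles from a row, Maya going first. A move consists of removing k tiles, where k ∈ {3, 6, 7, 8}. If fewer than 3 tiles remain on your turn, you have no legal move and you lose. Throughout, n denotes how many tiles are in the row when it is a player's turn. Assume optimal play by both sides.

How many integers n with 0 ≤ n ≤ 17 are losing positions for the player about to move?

Label each position W (a win for the player to move) or L (a loss). A position with no legal move is L; any other position is W exactly when some move reaches an L, and L when every move reaches a W.
n=0: no move → L
n=1: no move → L
n=2: no move → L
n=3: can move to 0, which is L ⇒ W
n=4: can move to 1, which is L ⇒ W
n=5: can move to 2, which is L ⇒ W
n=6: can move to 0, which is L ⇒ W
n=7: can move to 1, which is L ⇒ W
n=8: can move to 2, which is L ⇒ W
n=9: can move to 2, which is L ⇒ W
n=10: can move to 2, which is L ⇒ W
n=11: moves to 8(W), 5(W), 4(W), 3(W); every one is W ⇒ L
n=12: moves to 9(W), 6(W), 5(W), 4(W); every one is W ⇒ L
n=13: moves to 10(W), 7(W), 6(W), 5(W); every one is W ⇒ L
n=14: can move to 11, which is L ⇒ W
n=15: can move to 12, which is L ⇒ W
n=16: can move to 13, which is L ⇒ W
n=17: can move to 11, which is L ⇒ W
L entries with 0 ≤ n ≤ 17: n = 0, 1, 2, 11, 12, 13; that makes 6.

6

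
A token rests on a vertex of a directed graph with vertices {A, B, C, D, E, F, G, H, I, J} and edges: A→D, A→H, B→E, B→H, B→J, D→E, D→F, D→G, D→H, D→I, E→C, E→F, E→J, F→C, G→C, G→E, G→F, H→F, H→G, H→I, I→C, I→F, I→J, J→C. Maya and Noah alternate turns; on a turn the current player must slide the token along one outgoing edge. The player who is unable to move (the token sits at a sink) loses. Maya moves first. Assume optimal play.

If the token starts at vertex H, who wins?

Work bottom-up. With no move the player to move loses. Otherwise the position is W if at least one move leads to an L position for the opponent, and L if every move leads to a W.
Every edge goes from a vertex to one that appears earlier in the order C, J, F, E, I, G, H, D, B, A, so processing vertices in that order labels each vertex after all of its successors.
C: no outgoing edge → L
J: W (go to C, an L position)
F: W (go to C, an L position)
E: W (go to C, an L position)
I: W (go to C, an L position)
G: W (go to C, an L position)
H: L (options G(W), I(W), F(W) are all W)
D: W (go to H, an L position)
B: W (go to H, an L position)
A: W (go to H, an L position)
Every move from H reaches a W position, so the mover loses.

Noah wins.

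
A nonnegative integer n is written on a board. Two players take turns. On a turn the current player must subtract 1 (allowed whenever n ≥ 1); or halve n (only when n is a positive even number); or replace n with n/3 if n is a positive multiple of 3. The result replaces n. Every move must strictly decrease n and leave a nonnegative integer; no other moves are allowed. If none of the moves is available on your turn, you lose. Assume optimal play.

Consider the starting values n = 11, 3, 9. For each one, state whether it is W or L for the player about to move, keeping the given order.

Work bottom-up. With no move the player to move loses. Otherwise the position is W if at least one move leads to an L position for the opponent, and L if every move leads to a W.
n=0: no move → L
n=1: W (go to 0, an L position)
n=2: L (sole option 1(W) is W)
n=3: W (go to 2, an L position)
n=4: W (go to 2, an L position)
n=5: L (sole option 4(W) is W)
n=6: W (go to 2, an L position)
n=7: L (sole option 6(W) is W)
n=8: W (go to 7, an L position)
n=9: L (options 3(W), 8(W) are all W)
n=10: W (go to 5, an L position)
n=11: L (sole option 10(W) is W)

11: L, 3: W, 9: L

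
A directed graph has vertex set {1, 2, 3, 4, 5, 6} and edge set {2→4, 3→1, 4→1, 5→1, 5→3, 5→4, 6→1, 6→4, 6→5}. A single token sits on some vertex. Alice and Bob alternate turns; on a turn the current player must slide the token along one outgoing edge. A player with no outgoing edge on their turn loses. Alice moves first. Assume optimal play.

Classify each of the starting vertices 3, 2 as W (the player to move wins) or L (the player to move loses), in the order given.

3: W, 2: L

Label each position W (a win for the player to move) or L (a loss). A position with no legal move is L; any other position is W exactly when some move reaches an L, and L when every move reaches a W.
Every edge goes from a vertex to one that appears earlier in the order 1, 3, 4, 5, 6, 2, so processing vertices in that order labels each vertex after all of its successors.
1: no outgoing edge → L
3: can move to 1, which is L ⇒ W
4: can move to 1, which is L ⇒ W
5: can move to 1, which is L ⇒ W
6: can move to 1, which is L ⇒ W
2: the only move is to 4(W), a W ⇒ L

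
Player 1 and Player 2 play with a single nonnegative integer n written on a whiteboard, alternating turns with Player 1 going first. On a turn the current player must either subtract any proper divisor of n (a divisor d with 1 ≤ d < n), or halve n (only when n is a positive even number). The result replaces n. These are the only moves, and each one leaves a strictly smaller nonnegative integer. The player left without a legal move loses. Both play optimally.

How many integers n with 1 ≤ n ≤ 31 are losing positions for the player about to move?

Classify positions by backward induction: terminal positions (no move available) are L. From any other position, the mover wins iff some move reaches an L.
n=0: no move → L
n=1: no move → L
n=2: reaches L-position 1 → W
n=3: only reaches 2(W), which is W → L
n=4: reaches L-position 3 → W
n=5: only reaches 4(W), which is W → L
n=6: reaches L-position 3 → W
n=7: only reaches 6(W), which is W → L
n=8: reaches L-position 7 → W
n=9: only reaches 6(W), 8(W), all W → L
n=10: reaches L-position 5 → W
n=11: only reaches 10(W), which is W → L
n=12: reaches L-position 9 → W
n=13: only reaches 12(W), which is W → L
n=14: reaches L-position 7 → W
n=15: only reaches 10(W), 12(W), 14(W), all W → L
n=16: reaches L-position 15 → W
n=17: only reaches 16(W), which is W → L
n=18: reaches L-position 9 → W
n=19: only reaches 18(W), which is W → L
n=20: reaches L-position 15 → W
n=21: only reaches 14(W), 18(W), 20(W), all W → L
n=22: reaches L-position 11 → W
n=23: only reaches 22(W), which is W → L
n=24: reaches L-position 21 → W
n=25: only reaches 20(W), 24(W), all W → L
n=26: reaches L-position 13 → W
n=27: only reaches 18(W), 24(W), 26(W), all W → L
n=28: reaches L-position 21 → W
n=29: only reaches 28(W), which is W → L
n=30: reaches L-position 15 → W
n=31: only reaches 30(W), which is W → L
L entries with 1 ≤ n ≤ 31 (n=0 is outside the asked range and is not counted): n = 1, 3, 5, 7, 9, 11, 13, 15, 17, 19, 21, 23, 25, 27, 29, 31; that makes 16.

16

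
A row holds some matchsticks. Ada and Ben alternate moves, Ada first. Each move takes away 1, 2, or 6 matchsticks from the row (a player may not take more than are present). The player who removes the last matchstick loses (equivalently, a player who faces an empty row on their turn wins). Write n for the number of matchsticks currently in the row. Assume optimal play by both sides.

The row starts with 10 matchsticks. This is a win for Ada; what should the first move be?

Remove 2, leaving 8.

Label each position W (a win for the player to move) or L (a loss). A position with no legal move is W; any other position is W exactly when some move reaches an L, and L when every move reaches a W.
n=0: no move; the opponent has just taken the last matchstick and therefore loses → W
n=1: L (sole option 0(W) is W)
n=2: W (go to 1, an L position)
n=3: W (go to 1, an L position)
n=4: L (options 3(W), 2(W) are all W)
n=5: W (go to 4, an L position)
n=6: W (go to 4, an L position)
n=7: W (go to 1, an L position)
n=8: L (options 7(W), 6(W), 2(W) are all W)
n=9: W (go to 8, an L position)
n=10: W (go to 8, an L position)
From 10, the L positions reachable in one move are: 8, 4. Any move reaching one of these is winning.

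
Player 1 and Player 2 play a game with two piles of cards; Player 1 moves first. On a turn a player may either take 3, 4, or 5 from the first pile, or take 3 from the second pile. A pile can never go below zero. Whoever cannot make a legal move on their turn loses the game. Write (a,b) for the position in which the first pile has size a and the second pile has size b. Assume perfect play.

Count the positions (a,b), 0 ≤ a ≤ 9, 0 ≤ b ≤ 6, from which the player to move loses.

29

Work bottom-up. With no move the player to move loses. Otherwise the position is W if at least one move leads to an L position for the opponent, and L if every move leads to a W.
Every move lowers a or b (never raises either), so fill the grid row by row in increasing a, and left to right within a row: each cell's successors are then already labelled.
      b=0  b=1  b=2  b=3  b=4  b=5  b=6
a=0:    L    L    L    W    W    W    L
a=1:    L    L    L    W    W    W    L
a=2:    L    L    L    W    W    W    L
a=3:    W    W    W    L    L    L    W
a=4:    W    W    W    L    L    L    W
a=5:    W    W    W    L    L    L    W
a=6:    W    W    W    W    W    W    W
a=7:    W    W    W    W    W    W    W
a=8:    L    L    L    W    W    W    L
a=9:    L    L    L    W    W    W    L
Cells with no legal move (terminal, hence L): (0,0), (0,1), (0,2), (1,0), (1,1), (1,2), (2,0), (2,1), (2,2).
The remaining L cells, each justified by listing all of its moves:
(0,6): →(0,3)(W) only, which is W, so L
(1,6): →(1,3)(W) only, which is W, so L
(2,6): →(2,3)(W) only, which is W, so L
(3,3): →(0,3)(W), (3,0)(W) — all W, so L
(3,4): →(0,4)(W), (3,1)(W) — all W, so L
(3,5): →(0,5)(W), (3,2)(W) — all W, so L
(4,3): →(1,3)(W), (0,3)(W), (4,0)(W) — all W, so L
(4,4): →(1,4)(W), (0,4)(W), (4,1)(W) — all W, so L
(4,5): →(1,5)(W), (0,5)(W), (4,2)(W) — all W, so L
(5,3): →(2,3)(W), (1,3)(W), (0,3)(W), (5,0)(W) — all W, so L
(5,4): →(2,4)(W), (1,4)(W), (0,4)(W), (5,1)(W) — all W, so L
(5,5): →(2,5)(W), (1,5)(W), (0,5)(W), (5,2)(W) — all W, so L
(8,0): →(5,0)(W), (4,0)(W), (3,0)(W) — all W, so L
(8,1): →(5,1)(W), (4,1)(W), (3,1)(W) — all W, so L
(8,2): →(5,2)(W), (4,2)(W), (3,2)(W) — all W, so L
(8,6): →(5,6)(W), (4,6)(W), (3,6)(W), (8,3)(W) — all W, so L
(9,0): →(6,0)(W), (5,0)(W), (4,0)(W) — all W, so L
(9,1): →(6,1)(W), (5,1)(W), (4,1)(W) — all W, so L
(9,2): →(6,2)(W), (5,2)(W), (4,2)(W) — all W, so L
(9,6): →(6,6)(W), (5,6)(W), (4,6)(W), (9,3)(W) — all W, so L
Every other cell has at least one move into one of the L cells above, so it is W.
L cells per row: a=0: 4, a=1: 4, a=2: 4, a=3: 3, a=4: 3, a=5: 3, a=6: 0, a=7: 0, a=8: 4, a=9: 4; total 29.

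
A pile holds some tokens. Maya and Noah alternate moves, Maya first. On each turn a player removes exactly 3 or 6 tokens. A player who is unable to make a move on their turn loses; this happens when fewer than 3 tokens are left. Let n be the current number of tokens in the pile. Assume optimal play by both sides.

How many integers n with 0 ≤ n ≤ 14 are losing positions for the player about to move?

6

Use the standard recursion: the mover loses at a terminal position; elsewhere, the mover wins exactly when some move hands the opponent an L position.
n=0: no move → L
n=1: no move → L
n=2: no move → L
n=3: W (go to 0, an L position)
n=4: W (go to 1, an L position)
n=5: W (go to 2, an L position)
n=6: W (go to 0, an L position)
n=7: W (go to 1, an L position)
n=8: W (go to 2, an L position)
n=9: L (options 6(W), 3(W) are all W)
n=10: L (options 7(W), 4(W) are all W)
n=11: L (options 8(W), 5(W) are all W)
n=12: W (go to 9, an L position)
n=13: W (go to 10, an L position)
n=14: W (go to 11, an L position)
L entries with 0 ≤ n ≤ 14: n = 0, 1, 2, 9, 10, 11; that makes 6.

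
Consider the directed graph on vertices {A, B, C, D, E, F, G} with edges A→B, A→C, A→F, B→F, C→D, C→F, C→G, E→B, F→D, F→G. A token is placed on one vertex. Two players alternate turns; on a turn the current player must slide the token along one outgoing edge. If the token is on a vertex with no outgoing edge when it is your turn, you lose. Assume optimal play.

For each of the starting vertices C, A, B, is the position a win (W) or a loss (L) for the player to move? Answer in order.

C: W, A: W, B: L

Compute win/loss labels from the base case upward. A position with no move is L. Any other position is W if it can reach an L in one move, else L.
Every edge goes from a vertex to one that appears earlier in the order G, D, F, C, B, A, E, so processing vertices in that order labels each vertex after all of its successors.
G: no outgoing edge → L
D: no outgoing edge → L
F: can move to D, which is L ⇒ W
C: can move to D, which is L ⇒ W
B: the only move is to F(W), a W ⇒ L
A: can move to B, which is L ⇒ W
E: can move to B, which is L ⇒ W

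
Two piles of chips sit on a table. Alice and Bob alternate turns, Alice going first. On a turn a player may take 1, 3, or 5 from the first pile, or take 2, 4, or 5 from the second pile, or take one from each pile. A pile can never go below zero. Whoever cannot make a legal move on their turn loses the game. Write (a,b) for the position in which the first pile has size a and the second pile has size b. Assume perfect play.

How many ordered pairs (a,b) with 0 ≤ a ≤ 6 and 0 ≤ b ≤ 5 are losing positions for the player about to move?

14

Use the standard recursion: the mover loses at a terminal position; elsewhere, the mover wins exactly when some move hands the opponent an L position.
Every move lowers a or b (never raises either), so fill the grid row by row in increasing a, and left to right within a row: each cell's successors are then already labelled.
      b=0  b=1  b=2  b=3  b=4  b=5
a=0:    L    L    W    W    W    W
a=1:    W    W    W    L    L    W
a=2:    L    L    W    W    W    W
a=3:    W    W    W    L    L    W
a=4:    L    L    W    W    W    W
a=5:    W    W    W    L    L    W
a=6:    L    L    W    W    W    W
Cells with no legal move (terminal, hence L): (0,0), (0,1).
The remaining L cells, each justified by listing all of its moves:
(1,3): →(0,3)(W), (1,1)(W), (0,2)(W) — all W, so L
(1,4): →(0,4)(W), (1,2)(W), (1,0)(W), (0,3)(W) — all W, so L
(2,0): →(1,0)(W) only, which is W, so L
(2,1): →(1,1)(W), (1,0)(W) — all W, so L
(3,3): →(2,3)(W), (0,3)(W), (3,1)(W), (2,2)(W) — all W, so L
(3,4): →(2,4)(W), (0,4)(W), (3,2)(W), (3,0)(W), (2,3)(W) — all W, so L
(4,0): →(3,0)(W), (1,0)(W) — all W, so L
(4,1): →(3,1)(W), (1,1)(W), (3,0)(W) — all W, so L
(5,3): →(4,3)(W), (2,3)(W), (0,3)(W), (5,1)(W), (4,2)(W) — all W, so L
(5,4): →(4,4)(W), (2,4)(W), (0,4)(W), (5,2)(W), (5,0)(W), (4,3)(W) — all W, so L
(6,0): →(5,0)(W), (3,0)(W), (1,0)(W) — all W, so L
(6,1): →(5,1)(W), (3,1)(W), (1,1)(W), (5,0)(W) — all W, so L
Every other cell has at least one move into one of the L cells above, so it is W.
L cells per row: a=0: 2, a=1: 2, a=2: 2, a=3: 2, a=4: 2, a=5: 2, a=6: 2; total 14.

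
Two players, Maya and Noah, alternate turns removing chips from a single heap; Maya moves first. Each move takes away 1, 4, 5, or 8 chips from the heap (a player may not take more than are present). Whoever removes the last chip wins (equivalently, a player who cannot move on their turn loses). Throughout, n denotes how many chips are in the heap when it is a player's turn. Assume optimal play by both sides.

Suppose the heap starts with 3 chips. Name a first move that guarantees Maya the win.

Remove 1, leaving 2.

Use the standard recursion: the mover loses at a terminal position; elsewhere, the mover wins exactly when some move hands the opponent an L position.
n=0: no move → L
n=1: →0(L), so W
n=2: →1(W) only, which is W, so L
n=3: →2(L), so W
From 3, the L positions reachable in one move are: 2.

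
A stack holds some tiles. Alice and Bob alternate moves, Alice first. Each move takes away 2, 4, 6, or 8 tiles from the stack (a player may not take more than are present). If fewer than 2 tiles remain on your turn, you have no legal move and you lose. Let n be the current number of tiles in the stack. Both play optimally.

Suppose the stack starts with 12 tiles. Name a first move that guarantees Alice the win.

Remove 2, leaving 10.

Use the standard recursion: the mover loses at a terminal position; elsewhere, the mover wins exactly when some move hands the opponent an L position.
n=0: no move → L
n=1: no move → L
n=2: →0(L), so W
n=3: →1(L), so W
n=4: →0(L), so W
n=5: →1(L), so W
n=6: →0(L), so W
n=7: →1(L), so W
n=8: →0(L), so W
n=9: →1(L), so W
n=10: →8(W), 6(W), 4(W), 2(W) — all W, so L
n=11: →9(W), 7(W), 5(W), 3(W) — all W, so L
n=12: →10(L), so W
From 12, the L positions reachable in one move are: 10.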